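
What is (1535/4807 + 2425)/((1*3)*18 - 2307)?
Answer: -3886170/3610057 ≈ -1.0765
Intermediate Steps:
(1535/4807 + 2425)/((1*3)*18 - 2307) = (1535*(1/4807) + 2425)/(3*18 - 2307) = (1535/4807 + 2425)/(54 - 2307) = (11658510/4807)/(-2253) = (11658510/4807)*(-1/2253) = -3886170/3610057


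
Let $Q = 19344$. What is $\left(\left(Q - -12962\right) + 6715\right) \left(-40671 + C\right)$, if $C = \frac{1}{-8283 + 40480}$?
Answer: $- \frac{51097382421906}{32197} \approx -1.587 \cdot 10^{9}$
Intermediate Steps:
$C = \frac{1}{32197} \approx 3.1059 \cdot 10^{-5}$
$\left(\left(Q - -12962\right) + 6715\right) \left(-40671 + C\right) = \left(\left(19344 - -12962\right) + 6715\right) \left(-40671 + \frac{1}{32197}\right) = \left(\left(19344 + 12962\right) + 6715\right) \left(- \frac{1309484186}{32197}\right) = \left(32306 + 6715\right) \left(- \frac{1309484186}{32197}\right) = 39021 \left(- \frac{1309484186}{32197}\right) = - \frac{51097382421906}{32197}$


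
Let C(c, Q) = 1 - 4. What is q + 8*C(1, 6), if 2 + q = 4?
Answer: -22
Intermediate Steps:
q = 2 (q = -2 + 4 = 2)
C(c, Q) = -3
q + 8*C(1, 6) = 2 + 8*(-3) = 2 - 24 = -22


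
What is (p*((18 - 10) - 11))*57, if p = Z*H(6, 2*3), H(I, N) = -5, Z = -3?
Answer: -2565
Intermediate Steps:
p = 15 (p = -3*(-5) = 15)
(p*((18 - 10) - 11))*57 = (15*((18 - 10) - 11))*57 = (15*(8 - 11))*57 = (15*(-3))*57 = -45*57 = -2565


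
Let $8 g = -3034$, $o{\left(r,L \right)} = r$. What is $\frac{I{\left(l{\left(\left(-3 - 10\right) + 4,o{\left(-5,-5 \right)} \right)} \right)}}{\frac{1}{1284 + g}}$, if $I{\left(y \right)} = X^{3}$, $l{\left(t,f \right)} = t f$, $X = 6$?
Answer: $195426$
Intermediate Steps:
$g = - \frac{1517}{4}$ ($g = \frac{1}{8} \left(-3034\right) = - \frac{1517}{4} \approx -379.25$)
$l{\left(t,f \right)} = f t$
$I{\left(y \right)} = 216$ ($I{\left(y \right)} = 6^{3} = 216$)
$\frac{I{\left(l{\left(\left(-3 - 10\right) + 4,o{\left(-5,-5 \right)} \right)} \right)}}{\frac{1}{1284 + g}} = \frac{216}{\frac{1}{1284 - \frac{1517}{4}}} = \frac{216}{\frac{1}{\frac{3619}{4}}} = \frac{216}{\frac{4}{3619}} = 216 \cdot \frac{3619}{4} = 195426$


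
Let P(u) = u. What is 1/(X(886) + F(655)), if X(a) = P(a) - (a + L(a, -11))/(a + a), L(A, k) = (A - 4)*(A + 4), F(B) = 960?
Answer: 886/1242623 ≈ 0.00071301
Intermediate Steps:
L(A, k) = (-4 + A)*(4 + A)
X(a) = a - (-16 + a + a**2)/(2*a) (X(a) = a - (a + (-16 + a**2))/(a + a) = a - (-16 + a + a**2)/(2*a))
1/(X(886) + F(655)) = 1/((1/2)*(16 + 886**2 - 1*886)/886 + 960) = 1/((1/2)*(1/886)*(16 + 784996 - 886) + 960) = 1/((1/2)*(1/886)*784126 + 960) = 1/(392063/886 + 960) = 1/(1242623/886) = 886/1242623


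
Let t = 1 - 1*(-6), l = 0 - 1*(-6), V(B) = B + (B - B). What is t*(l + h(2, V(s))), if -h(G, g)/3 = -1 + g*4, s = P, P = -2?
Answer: 231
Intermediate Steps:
s = -2
V(B) = B (V(B) = B + 0 = B)
l = 6 (l = 0 + 6 = 6)
t = 7 (t = 1 + 6 = 7)
h(G, g) = 3 - 12*g (h(G, g) = -3*(-1 + g*4) = -3*(-1 + 4*g) = 3 - 12*g)
t*(l + h(2, V(s))) = 7*(6 + (3 - 12*(-2))) = 7*(6 + (3 + 24)) = 7*(6 + 27) = 7*33 = 231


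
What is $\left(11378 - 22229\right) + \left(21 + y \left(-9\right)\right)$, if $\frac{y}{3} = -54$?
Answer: $-9372$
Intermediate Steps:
$y = -162$ ($y = 3 \left(-54\right) = -162$)
$\left(11378 - 22229\right) + \left(21 + y \left(-9\right)\right) = \left(11378 - 22229\right) + \left(21 - -1458\right) = -10851 + \left(21 + 1458\right) = -10851 + 1479 = -9372$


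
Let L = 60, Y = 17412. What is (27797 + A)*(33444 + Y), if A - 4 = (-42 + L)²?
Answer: 1430325000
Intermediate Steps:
A = 328 (A = 4 + (-42 + 60)² = 4 + 18² = 4 + 324 = 328)
(27797 + A)*(33444 + Y) = (27797 + 328)*(33444 + 17412) = 28125*50856 = 1430325000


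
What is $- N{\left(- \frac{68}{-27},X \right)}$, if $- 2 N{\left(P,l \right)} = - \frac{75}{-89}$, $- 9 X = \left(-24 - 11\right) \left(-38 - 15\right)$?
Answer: $\frac{75}{178} \approx 0.42135$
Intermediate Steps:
$X = - \frac{1855}{9}$ ($X = - \frac{\left(-24 - 11\right) \left(-38 - 15\right)}{9} = - \frac{\left(-35\right) \left(-53\right)}{9} = \left(- \frac{1}{9}\right) 1855 = - \frac{1855}{9} \approx -206.11$)
$N{\left(P,l \right)} = - \frac{75}{178}$ ($N{\left(P,l \right)} = - \frac{\left(-75\right) \frac{1}{-89}}{2} = - \frac{\left(-75\right) \left(- \frac{1}{89}\right)}{2} = \left(- \frac{1}{2}\right) \frac{75}{89} = - \frac{75}{178}$)
$- N{\left(- \frac{68}{-27},X \right)} = \left(-1\right) \left(- \frac{75}{178}\right) = \frac{75}{178}$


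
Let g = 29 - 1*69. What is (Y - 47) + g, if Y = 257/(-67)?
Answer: -6086/67 ≈ -90.836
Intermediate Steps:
g = -40 (g = 29 - 69 = -40)
Y = -257/67 (Y = 257*(-1/67) = -257/67 ≈ -3.8358)
(Y - 47) + g = (-257/67 - 47) - 40 = -3406/67 - 40 = -6086/67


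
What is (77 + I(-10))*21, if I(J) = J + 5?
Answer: 1512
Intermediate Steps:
I(J) = 5 + J
(77 + I(-10))*21 = (77 + (5 - 10))*21 = (77 - 5)*21 = 72*21 = 1512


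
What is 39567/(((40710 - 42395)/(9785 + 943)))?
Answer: -424474776/1685 ≈ -2.5191e+5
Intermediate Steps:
39567/(((40710 - 42395)/(9785 + 943))) = 39567/((-1685/10728)) = 39567/((-1685*1/10728)) = 39567/(-1685/10728) = 39567*(-10728/1685) = -424474776/1685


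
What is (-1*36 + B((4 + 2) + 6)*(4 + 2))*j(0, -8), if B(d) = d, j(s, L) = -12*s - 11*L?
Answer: 3168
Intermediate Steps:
(-1*36 + B((4 + 2) + 6)*(4 + 2))*j(0, -8) = (-1*36 + ((4 + 2) + 6)*(4 + 2))*(-12*0 - 11*(-8)) = (-36 + (6 + 6)*6)*(0 + 88) = (-36 + 12*6)*88 = (-36 + 72)*88 = 36*88 = 3168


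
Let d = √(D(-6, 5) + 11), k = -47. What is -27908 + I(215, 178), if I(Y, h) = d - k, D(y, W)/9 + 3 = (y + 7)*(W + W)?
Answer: -27861 + √74 ≈ -27852.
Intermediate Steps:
D(y, W) = -27 + 18*W*(7 + y) (D(y, W) = -27 + 9*((y + 7)*(W + W)) = -27 + 9*((7 + y)*(2*W)) = -27 + 9*(2*W*(7 + y)) = -27 + 18*W*(7 + y))
d = √74 (d = √((-27 + 126*5 + 18*5*(-6)) + 11) = √((-27 + 630 - 540) + 11) = √(63 + 11) = √74 ≈ 8.6023)
I(Y, h) = 47 + √74 (I(Y, h) = √74 - 1*(-47) = √74 + 47 = 47 + √74)
-27908 + I(215, 178) = -27908 + (47 + √74) = -27861 + √74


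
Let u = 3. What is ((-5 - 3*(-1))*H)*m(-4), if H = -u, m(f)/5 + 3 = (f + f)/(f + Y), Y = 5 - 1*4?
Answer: -10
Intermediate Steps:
Y = 1 (Y = 5 - 4 = 1)
m(f) = -15 + 10*f/(1 + f) (m(f) = -15 + 5*((f + f)/(f + 1)) = -15 + 5*((2*f)/(1 + f)) = -15 + 5*(2*f/(1 + f)) = -15 + 10*f/(1 + f))
H = -3 (H = -1*3 = -3)
((-5 - 3*(-1))*H)*m(-4) = ((-5 - 3*(-1))*(-3))*(5*(-3 - 1*(-4))/(1 - 4)) = ((-5 - 1*(-3))*(-3))*(5*(-3 + 4)/(-3)) = ((-5 + 3)*(-3))*(5*(-1/3)*1) = -2*(-3)*(-5/3) = 6*(-5/3) = -10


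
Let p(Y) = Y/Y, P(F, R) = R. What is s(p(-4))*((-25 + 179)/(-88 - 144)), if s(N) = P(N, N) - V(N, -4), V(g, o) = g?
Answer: 0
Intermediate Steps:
p(Y) = 1
s(N) = 0 (s(N) = N - N = 0)
s(p(-4))*((-25 + 179)/(-88 - 144)) = 0*((-25 + 179)/(-88 - 144)) = 0*(154/(-232)) = 0*(154*(-1/232)) = 0*(-77/116) = 0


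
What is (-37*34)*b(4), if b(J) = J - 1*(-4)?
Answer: -10064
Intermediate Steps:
b(J) = 4 + J (b(J) = J + 4 = 4 + J)
(-37*34)*b(4) = (-37*34)*(4 + 4) = -1258*8 = -10064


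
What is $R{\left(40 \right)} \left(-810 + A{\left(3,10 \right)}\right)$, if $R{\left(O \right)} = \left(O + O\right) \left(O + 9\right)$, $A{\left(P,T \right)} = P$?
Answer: $-3163440$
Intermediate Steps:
$R{\left(O \right)} = 2 O \left(9 + O\right)$
$R{\left(40 \right)} \left(-810 + A{\left(3,10 \right)}\right) = 2 \cdot 40 \left(9 + 40\right) \left(-810 + 3\right) = 2 \cdot 40 \cdot 49 \left(-807\right) = 3920 \left(-807\right) = -3163440$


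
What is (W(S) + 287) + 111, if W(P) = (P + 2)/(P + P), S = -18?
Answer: 3586/9 ≈ 398.44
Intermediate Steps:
W(P) = (2 + P)/(2*P) (W(P) = (2 + P)/((2*P)) = (2 + P)*(1/(2*P)) = (2 + P)/(2*P))
(W(S) + 287) + 111 = ((½)*(2 - 18)/(-18) + 287) + 111 = ((½)*(-1/18)*(-16) + 287) + 111 = (4/9 + 287) + 111 = 2587/9 + 111 = 3586/9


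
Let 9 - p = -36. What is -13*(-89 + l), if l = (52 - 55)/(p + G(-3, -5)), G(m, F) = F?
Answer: 46319/40 ≈ 1158.0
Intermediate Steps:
p = 45 (p = 9 - 1*(-36) = 9 + 36 = 45)
l = -3/40 (l = (52 - 55)/(45 - 5) = -3/40 ≈ -0.075000)
-13*(-89 + l) = -13*(-89 - 3/40) = -13*(-3563/40) = 46319/40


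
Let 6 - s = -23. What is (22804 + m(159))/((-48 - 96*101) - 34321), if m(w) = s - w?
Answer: -22674/44065 ≈ -0.51456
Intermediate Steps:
s = 29 (s = 6 - 1*(-23) = 6 + 23 = 29)
m(w) = 29 - w
(22804 + m(159))/((-48 - 96*101) - 34321) = (22804 + (29 - 1*159))/((-48 - 96*101) - 34321) = (22804 + (29 - 159))/((-48 - 9696) - 34321) = (22804 - 130)/(-9744 - 34321) = 22674/(-44065) = 22674*(-1/44065) = -22674/44065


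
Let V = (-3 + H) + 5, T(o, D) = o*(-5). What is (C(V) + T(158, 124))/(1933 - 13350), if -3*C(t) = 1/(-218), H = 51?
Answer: 516659/7466718 ≈ 0.069195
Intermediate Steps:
T(o, D) = -5*o
V = 53 (V = (-3 + 51) + 5 = 48 + 5 = 53)
C(t) = 1/654 (C(t) = -⅓/(-218) = -⅓*(-1/218) = 1/654)
(C(V) + T(158, 124))/(1933 - 13350) = (1/654 - 5*158)/(1933 - 13350) = (1/654 - 790)/(-11417) = -516659/654*(-1/11417) = 516659/7466718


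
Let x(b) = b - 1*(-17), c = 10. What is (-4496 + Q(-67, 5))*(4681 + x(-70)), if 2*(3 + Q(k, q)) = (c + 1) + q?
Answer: -20784348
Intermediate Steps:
Q(k, q) = 5/2 + q/2 (Q(k, q) = -3 + ((10 + 1) + q)/2 = -3 + (11 + q)/2 = -3 + (11/2 + q/2) = 5/2 + q/2)
x(b) = 17 + b (x(b) = b + 17 = 17 + b)
(-4496 + Q(-67, 5))*(4681 + x(-70)) = (-4496 + (5/2 + (½)*5))*(4681 + (17 - 70)) = (-4496 + (5/2 + 5/2))*(4681 - 53) = (-4496 + 5)*4628 = -4491*4628 = -20784348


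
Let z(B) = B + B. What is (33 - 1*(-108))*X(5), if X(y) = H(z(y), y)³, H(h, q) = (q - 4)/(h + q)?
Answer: 47/1125 ≈ 0.041778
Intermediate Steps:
z(B) = 2*B
H(h, q) = (-4 + q)/(h + q)
X(y) = (-4 + y)³/(27*y³) (X(y) = ((-4 + y)/(2*y + y))³ = ((-4 + y)/((3*y)))³ = ((1/(3*y))*(-4 + y))³ = ((-4 + y)/(3*y))³ = (-4 + y)³/(27*y³))
(33 - 1*(-108))*X(5) = (33 - 1*(-108))*((1/27)*(-4 + 5)³/5³) = (33 + 108)*((1/27)*(1/125)*1³) = 141*((1/27)*(1/125)*1) = 141*(1/3375) = 47/1125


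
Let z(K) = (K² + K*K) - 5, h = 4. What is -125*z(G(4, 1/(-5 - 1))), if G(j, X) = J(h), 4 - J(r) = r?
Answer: 625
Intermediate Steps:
J(r) = 4 - r
G(j, X) = 0 (G(j, X) = 4 - 1*4 = 4 - 4 = 0)
z(K) = -5 + 2*K² (z(K) = (K² + K²) - 5 = 2*K² - 5 = -5 + 2*K²)
-125*z(G(4, 1/(-5 - 1))) = -125*(-5 + 2*0²) = -125*(-5 + 2*0) = -125*(-5 + 0) = -125*(-5) = 625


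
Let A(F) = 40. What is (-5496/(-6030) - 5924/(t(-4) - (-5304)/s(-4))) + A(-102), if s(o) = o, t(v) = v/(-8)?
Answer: 120905756/2664255 ≈ 45.381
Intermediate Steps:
t(v) = -v/8 (t(v) = v*(-⅛) = -v/8)
(-5496/(-6030) - 5924/(t(-4) - (-5304)/s(-4))) + A(-102) = (-5496/(-6030) - 5924/(-⅛*(-4) - (-5304)/(-4))) + 40 = (-5496*(-1/6030) - 5924/(½ - (-5304)*(-1)/4)) + 40 = (916/1005 - 5924/(½ - 68*39/2)) + 40 = (916/1005 - 5924/(½ - 1326)) + 40 = (916/1005 - 5924/(-2651/2)) + 40 = (916/1005 - 5924*(-2/2651)) + 40 = (916/1005 + 11848/2651) + 40 = 14335556/2664255 + 40 = 120905756/2664255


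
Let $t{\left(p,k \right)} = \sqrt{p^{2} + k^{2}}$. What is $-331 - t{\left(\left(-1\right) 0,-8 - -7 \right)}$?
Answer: $-332$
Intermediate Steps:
$t{\left(p,k \right)} = \sqrt{k^{2} + p^{2}}$
$-331 - t{\left(\left(-1\right) 0,-8 - -7 \right)} = -331 - \sqrt{\left(-8 - -7\right)^{2} + \left(\left(-1\right) 0\right)^{2}} = -331 - \sqrt{\left(-8 + 7\right)^{2} + 0^{2}} = -331 - \sqrt{\left(-1\right)^{2} + 0} = -331 - \sqrt{1 + 0} = -331 - \sqrt{1} = -331 - 1 = -332$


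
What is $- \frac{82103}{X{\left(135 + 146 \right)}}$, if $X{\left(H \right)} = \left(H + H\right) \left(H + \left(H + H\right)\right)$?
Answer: $- \frac{82103}{473766} \approx -0.1733$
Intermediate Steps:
$X{\left(H \right)} = 6 H^{2}$ ($X{\left(H \right)} = 2 H \left(H + 2 H\right) = 2 H 3 H = 6 H^{2}$)
$- \frac{82103}{X{\left(135 + 146 \right)}} = - \frac{82103}{6 \left(135 + 146\right)^{2}} = - \frac{82103}{6 \cdot 281^{2}} = - \frac{82103}{6 \cdot 78961} = - \frac{82103}{473766}$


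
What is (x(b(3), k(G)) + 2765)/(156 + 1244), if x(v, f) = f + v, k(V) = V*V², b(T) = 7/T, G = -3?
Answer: 8221/4200 ≈ 1.9574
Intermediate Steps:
k(V) = V³
(x(b(3), k(G)) + 2765)/(156 + 1244) = (((-3)³ + 7/3) + 2765)/(156 + 1244) = ((-27 + 7*(⅓)) + 2765)/1400 = ((-27 + 7/3) + 2765)*(1/1400) = (-74/3 + 2765)*(1/1400) = (8221/3)*(1/1400) = 8221/4200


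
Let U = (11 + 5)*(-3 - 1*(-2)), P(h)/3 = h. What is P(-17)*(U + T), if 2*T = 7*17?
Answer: -4437/2 ≈ -2218.5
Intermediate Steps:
P(h) = 3*h
U = -16 (U = 16*(-3 + 2) = 16*(-1) = -16)
T = 119/2 (T = (7*17)/2 = (1/2)*119 = 119/2 ≈ 59.500)
P(-17)*(U + T) = (3*(-17))*(-16 + 119/2) = -51*87/2 = -4437/2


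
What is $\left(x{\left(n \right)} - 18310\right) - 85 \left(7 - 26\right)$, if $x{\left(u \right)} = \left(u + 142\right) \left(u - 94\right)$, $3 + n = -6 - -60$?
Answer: $-24994$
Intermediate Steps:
$n = 51$ ($n = -3 - -54 = -3 + \left(-6 + 60\right) = -3 + 54 = 51$)
$x{\left(u \right)} = \left(-94 + u\right) \left(142 + u\right)$ ($x{\left(u \right)} = \left(142 + u\right) \left(-94 + u\right) = \left(-94 + u\right) \left(142 + u\right)$)
$\left(x{\left(n \right)} - 18310\right) - 85 \left(7 - 26\right) = \left(\left(-13348 + 51^{2} + 48 \cdot 51\right) - 18310\right) - 85 \left(7 - 26\right) = \left(\left(-13348 + 2601 + 2448\right) - 18310\right) - -1615 = \left(-8299 - 18310\right) + 1615 = -26609 + 1615 = -24994$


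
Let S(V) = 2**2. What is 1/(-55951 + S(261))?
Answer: -1/55947 ≈ -1.7874e-5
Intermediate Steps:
S(V) = 4
1/(-55951 + S(261)) = 1/(-55951 + 4) = 1/(-55947) = -1/55947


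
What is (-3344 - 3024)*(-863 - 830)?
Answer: 10781024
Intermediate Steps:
(-3344 - 3024)*(-863 - 830) = -6368*(-1693) = 10781024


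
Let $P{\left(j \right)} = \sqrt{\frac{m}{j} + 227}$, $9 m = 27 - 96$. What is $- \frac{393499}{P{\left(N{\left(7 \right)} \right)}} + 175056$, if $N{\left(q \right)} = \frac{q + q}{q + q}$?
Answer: $175056 - \frac{393499 \sqrt{1974}}{658} \approx 1.4849 \cdot 10^{5}$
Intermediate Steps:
$m = - \frac{23}{3}$ ($m = \frac{27 - 96}{9} = \frac{1}{9} \left(-69\right) = - \frac{23}{3} \approx -7.6667$)
$N{\left(q \right)} = 1$ ($N{\left(q \right)} = \frac{2 q}{2 q} = 2 q \frac{1}{2 q} = 1$)
$P{\left(j \right)} = \sqrt{227 - \frac{23}{3 j}}$ ($P{\left(j \right)} = \sqrt{- \frac{23}{3 j} + 227} = \sqrt{227 - \frac{23}{3 j}}$)
$- \frac{393499}{P{\left(N{\left(7 \right)} \right)}} + 175056 = - \frac{393499}{\frac{1}{3} \sqrt{2043 - \frac{69}{1}}} + 175056 = - \frac{393499}{\frac{1}{3} \sqrt{2043 - 69}} + 175056 = - \frac{393499}{\frac{1}{3} \sqrt{1974}} + 175056 = - 393499 \frac{\sqrt{1974}}{658} + 175056 = - \frac{393499 \sqrt{1974}}{658} + 175056 = 175056 - \frac{393499 \sqrt{1974}}{658}$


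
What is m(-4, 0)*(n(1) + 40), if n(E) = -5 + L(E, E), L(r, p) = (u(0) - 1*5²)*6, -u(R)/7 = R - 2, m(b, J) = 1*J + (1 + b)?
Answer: 93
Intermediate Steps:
m(b, J) = 1 + J + b (m(b, J) = J + (1 + b) = 1 + J + b)
u(R) = 14 - 7*R (u(R) = -7*(R - 2) = -7*(-2 + R) = 14 - 7*R)
L(r, p) = -66 (L(r, p) = ((14 - 7*0) - 1*5²)*6 = ((14 + 0) - 1*25)*6 = (14 - 25)*6 = -11*6 = -66)
n(E) = -71 (n(E) = -5 - 66 = -71)
m(-4, 0)*(n(1) + 40) = (1 + 0 - 4)*(-71 + 40) = -3*(-31) = 93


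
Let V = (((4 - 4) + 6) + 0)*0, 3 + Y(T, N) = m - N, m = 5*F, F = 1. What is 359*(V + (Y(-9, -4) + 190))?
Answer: 70364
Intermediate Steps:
m = 5 (m = 5*1 = 5)
Y(T, N) = 2 - N (Y(T, N) = -3 + (5 - N) = 2 - N)
V = 0 (V = ((0 + 6) + 0)*0 = (6 + 0)*0 = 6*0 = 0)
359*(V + (Y(-9, -4) + 190)) = 359*(0 + ((2 - 1*(-4)) + 190)) = 359*(0 + ((2 + 4) + 190)) = 359*(0 + (6 + 190)) = 359*(0 + 196) = 359*196 = 70364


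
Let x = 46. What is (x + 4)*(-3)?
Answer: -150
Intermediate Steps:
(x + 4)*(-3) = (46 + 4)*(-3) = 50*(-3) = -150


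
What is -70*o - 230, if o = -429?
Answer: 29800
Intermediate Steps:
-70*o - 230 = -70*(-429) - 230 = 30030 - 230 = 29800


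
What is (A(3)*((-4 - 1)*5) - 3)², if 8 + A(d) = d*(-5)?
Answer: 327184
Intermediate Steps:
A(d) = -8 - 5*d (A(d) = -8 + d*(-5) = -8 - 5*d)
(A(3)*((-4 - 1)*5) - 3)² = ((-8 - 5*3)*((-4 - 1)*5) - 3)² = ((-8 - 15)*(-5*5) - 3)² = (-23*(-25) - 3)² = (575 - 3)² = 572² = 327184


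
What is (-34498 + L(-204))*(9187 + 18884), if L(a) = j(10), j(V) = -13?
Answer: -968758281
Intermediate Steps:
L(a) = -13
(-34498 + L(-204))*(9187 + 18884) = (-34498 - 13)*(9187 + 18884) = -34511*28071 = -968758281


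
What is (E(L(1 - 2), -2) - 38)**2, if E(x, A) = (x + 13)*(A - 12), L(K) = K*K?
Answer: 54756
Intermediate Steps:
L(K) = K**2
E(x, A) = (-12 + A)*(13 + x) (E(x, A) = (13 + x)*(-12 + A) = (-12 + A)*(13 + x))
(E(L(1 - 2), -2) - 38)**2 = ((-156 - 12*(1 - 2)**2 + 13*(-2) - 2*(1 - 2)**2) - 38)**2 = ((-156 - 12*(-1)**2 - 26 - 2*(-1)**2) - 38)**2 = ((-156 - 12*1 - 26 - 2*1) - 38)**2 = ((-156 - 12 - 26 - 2) - 38)**2 = (-196 - 38)**2 = (-234)**2 = 54756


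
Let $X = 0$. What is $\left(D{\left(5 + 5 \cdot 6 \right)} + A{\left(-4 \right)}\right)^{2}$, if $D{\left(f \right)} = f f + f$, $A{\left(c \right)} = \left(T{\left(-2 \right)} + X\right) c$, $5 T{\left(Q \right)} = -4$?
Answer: $\frac{39891856}{25} \approx 1.5957 \cdot 10^{6}$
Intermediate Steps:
$T{\left(Q \right)} = - \frac{4}{5}$ ($T{\left(Q \right)} = \frac{1}{5} \left(-4\right) = - \frac{4}{5}$)
$A{\left(c \right)} = - \frac{4 c}{5}$ ($A{\left(c \right)} = \left(- \frac{4}{5} + 0\right) c = - \frac{4 c}{5}$)
$D{\left(f \right)} = f + f^{2}$ ($D{\left(f \right)} = f^{2} + f = f + f^{2}$)
$\left(D{\left(5 + 5 \cdot 6 \right)} + A{\left(-4 \right)}\right)^{2} = \left(\left(5 + 5 \cdot 6\right) \left(1 + \left(5 + 5 \cdot 6\right)\right) - - \frac{16}{5}\right)^{2} = \left(\left(5 + 30\right) \left(1 + \left(5 + 30\right)\right) + \frac{16}{5}\right)^{2} = \left(35 \left(1 + 35\right) + \frac{16}{5}\right)^{2} = \left(35 \cdot 36 + \frac{16}{5}\right)^{2} = \left(1260 + \frac{16}{5}\right)^{2} = \left(\frac{6316}{5}\right)^{2} = \frac{39891856}{25}$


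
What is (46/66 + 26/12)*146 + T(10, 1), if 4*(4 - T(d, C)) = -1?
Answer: 18583/44 ≈ 422.34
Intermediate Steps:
T(d, C) = 17/4 (T(d, C) = 4 - ¼*(-1) = 4 + ¼ = 17/4)
(46/66 + 26/12)*146 + T(10, 1) = (46/66 + 26/12)*146 + 17/4 = (46*(1/66) + 26*(1/12))*146 + 17/4 = (23/33 + 13/6)*146 + 17/4 = (63/22)*146 + 17/4 = 4599/11 + 17/4 = 18583/44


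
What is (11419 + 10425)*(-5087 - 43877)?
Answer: -1069569616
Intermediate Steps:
(11419 + 10425)*(-5087 - 43877) = 21844*(-48964) = -1069569616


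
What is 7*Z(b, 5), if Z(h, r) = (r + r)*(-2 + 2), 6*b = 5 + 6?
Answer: 0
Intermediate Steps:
b = 11/6 (b = (5 + 6)/6 = (⅙)*11 = 11/6 ≈ 1.8333)
Z(h, r) = 0 (Z(h, r) = (2*r)*0 = 0)
7*Z(b, 5) = 7*0 = 0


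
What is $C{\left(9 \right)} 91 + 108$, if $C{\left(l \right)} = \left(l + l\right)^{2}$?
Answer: $29592$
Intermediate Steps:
$C{\left(l \right)} = 4 l^{2}$ ($C{\left(l \right)} = \left(2 l\right)^{2} = 4 l^{2}$)
$C{\left(9 \right)} 91 + 108 = 4 \cdot 9^{2} \cdot 91 + 108 = 4 \cdot 81 \cdot 91 + 108 = 324 \cdot 91 + 108 = 29484 + 108 = 29592$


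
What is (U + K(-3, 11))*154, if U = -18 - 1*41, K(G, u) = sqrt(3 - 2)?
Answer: -8932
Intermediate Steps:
K(G, u) = 1 (K(G, u) = sqrt(1) = 1)
U = -59 (U = -18 - 41 = -59)
(U + K(-3, 11))*154 = (-59 + 1)*154 = -58*154 = -8932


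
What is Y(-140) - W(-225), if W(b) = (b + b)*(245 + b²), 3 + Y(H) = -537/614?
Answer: 14055378621/614 ≈ 2.2891e+7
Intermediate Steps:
Y(H) = -2379/614 (Y(H) = -3 - 537/614 = -2379/614)
W(b) = 2*b*(245 + b²) (W(b) = (2*b)*(245 + b²) = 2*b*(245 + b²))
Y(-140) - W(-225) = -2379/614 - 2*(-225)*(245 + (-225)²) = -2379/614 - 2*(-225)*(245 + 50625) = -2379/614 - 2*(-225)*50870 = -2379/614 - 1*(-22891500) = -2379/614 + 22891500 = 14055378621/614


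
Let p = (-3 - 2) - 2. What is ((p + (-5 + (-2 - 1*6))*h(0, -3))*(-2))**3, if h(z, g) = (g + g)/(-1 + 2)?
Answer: -2863288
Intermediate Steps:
p = -7 (p = -5 - 2 = -7)
h(z, g) = 2*g (h(z, g) = (2*g)/1 = (2*g)*1 = 2*g)
((p + (-5 + (-2 - 1*6))*h(0, -3))*(-2))**3 = ((-7 + (-5 + (-2 - 1*6))*(2*(-3)))*(-2))**3 = ((-7 + (-5 + (-2 - 6))*(-6))*(-2))**3 = ((-7 + (-5 - 8)*(-6))*(-2))**3 = ((-7 - 13*(-6))*(-2))**3 = ((-7 + 78)*(-2))**3 = (71*(-2))**3 = (-142)**3 = -2863288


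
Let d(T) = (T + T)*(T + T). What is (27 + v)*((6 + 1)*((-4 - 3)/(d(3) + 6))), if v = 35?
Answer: -217/3 ≈ -72.333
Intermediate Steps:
d(T) = 4*T² (d(T) = (2*T)*(2*T) = 4*T²)
(27 + v)*((6 + 1)*((-4 - 3)/(d(3) + 6))) = (27 + 35)*((6 + 1)*((-4 - 3)/(4*3² + 6))) = 62*(7*(-7/(4*9 + 6))) = 62*(7*(-7/(36 + 6))) = 62*(7*(-7/42)) = 62*(7*(-7*1/42)) = 62*(7*(-⅙)) = 62*(-7/6) = -217/3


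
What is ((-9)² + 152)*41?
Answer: 9553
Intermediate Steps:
((-9)² + 152)*41 = (81 + 152)*41 = 233*41 = 9553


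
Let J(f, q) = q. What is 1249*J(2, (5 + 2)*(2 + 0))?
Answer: 17486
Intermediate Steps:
1249*J(2, (5 + 2)*(2 + 0)) = 1249*((5 + 2)*(2 + 0)) = 1249*(7*2) = 1249*14 = 17486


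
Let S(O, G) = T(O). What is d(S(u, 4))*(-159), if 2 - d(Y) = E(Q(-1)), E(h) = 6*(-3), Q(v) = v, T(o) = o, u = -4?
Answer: -3180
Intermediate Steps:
S(O, G) = O
E(h) = -18
d(Y) = 20 (d(Y) = 2 - 1*(-18) = 2 + 18 = 20)
d(S(u, 4))*(-159) = 20*(-159) = -3180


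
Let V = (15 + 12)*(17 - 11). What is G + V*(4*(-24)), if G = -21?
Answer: -15573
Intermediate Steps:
V = 162 (V = 27*6 = 162)
G + V*(4*(-24)) = -21 + 162*(4*(-24)) = -21 + 162*(-96) = -21 - 15552 = -15573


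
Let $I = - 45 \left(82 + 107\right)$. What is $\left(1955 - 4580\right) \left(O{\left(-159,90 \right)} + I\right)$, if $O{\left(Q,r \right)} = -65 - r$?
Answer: $22732500$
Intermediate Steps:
$I = -8505$ ($I = \left(-45\right) 189 = -8505$)
$\left(1955 - 4580\right) \left(O{\left(-159,90 \right)} + I\right) = \left(1955 - 4580\right) \left(\left(-65 - 90\right) - 8505\right) = - 2625 \left(\left(-65 - 90\right) - 8505\right) = - 2625 \left(-155 - 8505\right) = \left(-2625\right) \left(-8660\right) = 22732500$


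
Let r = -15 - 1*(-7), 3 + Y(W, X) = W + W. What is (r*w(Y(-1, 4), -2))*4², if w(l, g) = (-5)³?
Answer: 16000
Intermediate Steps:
Y(W, X) = -3 + 2*W (Y(W, X) = -3 + (W + W) = -3 + 2*W)
w(l, g) = -125
r = -8 (r = -15 + 7 = -8)
(r*w(Y(-1, 4), -2))*4² = -8*(-125)*4² = 1000*16 = 16000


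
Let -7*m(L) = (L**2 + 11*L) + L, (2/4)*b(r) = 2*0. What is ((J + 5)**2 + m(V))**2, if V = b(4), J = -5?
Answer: 0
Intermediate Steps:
b(r) = 0 (b(r) = 2*(2*0) = 2*0 = 0)
V = 0
m(L) = -12*L/7 - L**2/7 (m(L) = -((L**2 + 11*L) + L)/7 = -(L**2 + 12*L)/7 = -12*L/7 - L**2/7)
((J + 5)**2 + m(V))**2 = ((-5 + 5)**2 - 1/7*0*(12 + 0))**2 = (0**2 - 1/7*0*12)**2 = (0 + 0)**2 = 0**2 = 0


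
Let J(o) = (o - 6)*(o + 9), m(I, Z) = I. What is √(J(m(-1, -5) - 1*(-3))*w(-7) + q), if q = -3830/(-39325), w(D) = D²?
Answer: I*√1102151310/715 ≈ 46.432*I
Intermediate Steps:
q = 766/7865 (q = -3830*(-1/39325) = 766/7865 ≈ 0.097394)
J(o) = (-6 + o)*(9 + o)
√(J(m(-1, -5) - 1*(-3))*w(-7) + q) = √((-54 + (-1 - 1*(-3))² + 3*(-1 - 1*(-3)))*(-7)² + 766/7865) = √((-54 + (-1 + 3)² + 3*(-1 + 3))*49 + 766/7865) = √((-54 + 2² + 3*2)*49 + 766/7865) = √((-54 + 4 + 6)*49 + 766/7865) = √(-44*49 + 766/7865) = √(-2156 + 766/7865) = √(-16956174/7865) = I*√1102151310/715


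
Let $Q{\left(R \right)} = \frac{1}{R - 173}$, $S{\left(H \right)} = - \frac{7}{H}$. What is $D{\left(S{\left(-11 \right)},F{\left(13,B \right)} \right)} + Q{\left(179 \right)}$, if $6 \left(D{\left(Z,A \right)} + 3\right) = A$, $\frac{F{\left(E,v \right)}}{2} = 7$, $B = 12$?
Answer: $- \frac{1}{2} \approx -0.5$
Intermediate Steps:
$F{\left(E,v \right)} = 14$ ($F{\left(E,v \right)} = 2 \cdot 7 = 14$)
$Q{\left(R \right)} = \frac{1}{-173 + R}$
$D{\left(Z,A \right)} = -3 + \frac{A}{6}$
$D{\left(S{\left(-11 \right)},F{\left(13,B \right)} \right)} + Q{\left(179 \right)} = \left(-3 + \frac{1}{6} \cdot 14\right) + \frac{1}{-173 + 179} = \left(-3 + \frac{7}{3}\right) + \frac{1}{6} = - \frac{2}{3} + \frac{1}{6} = - \frac{1}{2}$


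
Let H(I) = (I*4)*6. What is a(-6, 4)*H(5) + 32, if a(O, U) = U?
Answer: 512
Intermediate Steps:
H(I) = 24*I (H(I) = (4*I)*6 = 24*I)
a(-6, 4)*H(5) + 32 = 4*(24*5) + 32 = 4*120 + 32 = 480 + 32 = 512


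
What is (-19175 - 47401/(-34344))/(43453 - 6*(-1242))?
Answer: -658498799/1748281320 ≈ -0.37666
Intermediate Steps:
(-19175 - 47401/(-34344))/(43453 - 6*(-1242)) = (-19175 - 47401*(-1/34344))/(43453 + 7452) = (-19175 + 47401/34344)/50905 = -658498799/34344*1/50905 = -658498799/1748281320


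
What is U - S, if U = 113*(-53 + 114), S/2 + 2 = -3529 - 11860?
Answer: 37675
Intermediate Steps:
S = -30782 (S = -4 + 2*(-3529 - 11860) = -4 + 2*(-15389) = -4 - 30778 = -30782)
U = 6893 (U = 113*61 = 6893)
U - S = 6893 - 1*(-30782) = 6893 + 30782 = 37675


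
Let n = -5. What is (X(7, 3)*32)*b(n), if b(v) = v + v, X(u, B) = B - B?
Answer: 0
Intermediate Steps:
X(u, B) = 0
b(v) = 2*v
(X(7, 3)*32)*b(n) = (0*32)*(2*(-5)) = 0*(-10) = 0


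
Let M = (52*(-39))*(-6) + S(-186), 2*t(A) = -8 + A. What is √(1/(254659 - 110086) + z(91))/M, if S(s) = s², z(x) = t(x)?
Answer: 7*√70808674794/13521623544 ≈ 0.00013776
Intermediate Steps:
t(A) = -4 + A/2 (t(A) = (-8 + A)/2 = -4 + A/2)
z(x) = -4 + x/2
M = 46764 (M = (52*(-39))*(-6) + (-186)² = -2028*(-6) + 34596 = 12168 + 34596 = 46764)
√(1/(254659 - 110086) + z(91))/M = √(1/(254659 - 110086) + (-4 + (½)*91))/46764 = √(1/144573 + (-4 + 91/2))*(1/46764) = √(1/144573 + 83/2)*(1/46764) = √(11999561/289146)*(1/46764) = (7*√70808674794/289146)*(1/46764) = 7*√70808674794/13521623544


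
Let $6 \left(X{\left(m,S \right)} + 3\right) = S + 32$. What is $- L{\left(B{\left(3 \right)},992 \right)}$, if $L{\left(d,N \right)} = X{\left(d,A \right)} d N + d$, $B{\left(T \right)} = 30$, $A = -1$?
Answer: $-64510$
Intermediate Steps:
$X{\left(m,S \right)} = \frac{7}{3} + \frac{S}{6}$ ($X{\left(m,S \right)} = -3 + \frac{S + 32}{6} = -3 + \frac{32 + S}{6} = -3 + \left(\frac{16}{3} + \frac{S}{6}\right) = \frac{7}{3} + \frac{S}{6}$)
$L{\left(d,N \right)} = d + \frac{13 N d}{6}$ ($L{\left(d,N \right)} = \left(\frac{7}{3} + \frac{1}{6} \left(-1\right)\right) d N + d = \left(\frac{7}{3} - \frac{1}{6}\right) d N + d = \frac{13 d}{6} N + d = \frac{13 N d}{6} + d = d + \frac{13 N d}{6}$)
$- L{\left(B{\left(3 \right)},992 \right)} = - \frac{30 \left(6 + 13 \cdot 992\right)}{6} = - \frac{30 \left(6 + 12896\right)}{6} = - \frac{30 \cdot 12902}{6} = \left(-1\right) 64510 = -64510$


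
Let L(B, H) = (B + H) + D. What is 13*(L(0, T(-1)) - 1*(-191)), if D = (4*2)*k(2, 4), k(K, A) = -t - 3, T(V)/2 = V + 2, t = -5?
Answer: 2717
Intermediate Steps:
T(V) = 4 + 2*V (T(V) = 2*(V + 2) = 2*(2 + V) = 4 + 2*V)
k(K, A) = 2 (k(K, A) = -1*(-5) - 3 = 5 - 3 = 2)
D = 16 (D = (4*2)*2 = 8*2 = 16)
L(B, H) = 16 + B + H (L(B, H) = (B + H) + 16 = 16 + B + H)
13*(L(0, T(-1)) - 1*(-191)) = 13*((16 + 0 + (4 + 2*(-1))) - 1*(-191)) = 13*((16 + 0 + (4 - 2)) + 191) = 13*((16 + 0 + 2) + 191) = 13*(18 + 191) = 13*209 = 2717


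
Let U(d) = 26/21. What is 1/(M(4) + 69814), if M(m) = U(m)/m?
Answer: 42/2932201 ≈ 1.4324e-5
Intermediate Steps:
U(d) = 26/21 (U(d) = 26*(1/21) = 26/21)
M(m) = 26/(21*m)
1/(M(4) + 69814) = 1/((26/21)/4 + 69814) = 1/((26/21)*(1/4) + 69814) = 1/(13/42 + 69814) = 1/(2932201/42) = 42/2932201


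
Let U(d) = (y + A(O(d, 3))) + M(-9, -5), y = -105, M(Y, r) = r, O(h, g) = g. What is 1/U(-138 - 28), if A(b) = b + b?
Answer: -1/104 ≈ -0.0096154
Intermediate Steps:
A(b) = 2*b
U(d) = -104 (U(d) = (-105 + 2*3) - 5 = (-105 + 6) - 5 = -99 - 5 = -104)
1/U(-138 - 28) = 1/(-104) = -1/104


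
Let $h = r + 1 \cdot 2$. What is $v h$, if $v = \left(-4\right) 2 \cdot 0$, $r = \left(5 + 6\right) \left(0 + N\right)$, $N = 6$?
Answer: $0$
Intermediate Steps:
$r = 66$ ($r = \left(5 + 6\right) \left(0 + 6\right) = 11 \cdot 6 = 66$)
$v = 0$ ($v = \left(-8\right) 0 = 0$)
$h = 68$ ($h = 66 + 1 \cdot 2 = 66 + 2 = 68$)
$v h = 0 \cdot 68 = 0$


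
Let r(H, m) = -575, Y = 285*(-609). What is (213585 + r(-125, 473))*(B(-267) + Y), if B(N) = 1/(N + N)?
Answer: -9871278640055/267 ≈ -3.6971e+10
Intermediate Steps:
Y = -173565
B(N) = 1/(2*N)
(213585 + r(-125, 473))*(B(-267) + Y) = (213585 - 575)*((½)/(-267) - 173565) = 213010*((½)*(-1/267) - 173565) = 213010*(-1/534 - 173565) = 213010*(-92683711/534) = -9871278640055/267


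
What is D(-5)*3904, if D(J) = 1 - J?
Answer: 23424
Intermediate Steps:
D(-5)*3904 = (1 - 1*(-5))*3904 = (1 + 5)*3904 = 6*3904 = 23424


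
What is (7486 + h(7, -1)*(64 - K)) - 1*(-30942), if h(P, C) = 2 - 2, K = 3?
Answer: 38428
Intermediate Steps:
h(P, C) = 0
(7486 + h(7, -1)*(64 - K)) - 1*(-30942) = (7486 + 0*(64 - 1*3)) - 1*(-30942) = (7486 + 0*(64 - 3)) + 30942 = (7486 + 0*61) + 30942 = (7486 + 0) + 30942 = 7486 + 30942 = 38428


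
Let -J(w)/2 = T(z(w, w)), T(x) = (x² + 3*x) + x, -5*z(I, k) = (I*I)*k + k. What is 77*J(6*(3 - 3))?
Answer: 0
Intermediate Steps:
z(I, k) = -k/5 - k*I²/5 (z(I, k) = -((I*I)*k + k)/5 = -(I²*k + k)/5 = -(k*I² + k)/5 = -(k + k*I²)/5 = -k/5 - k*I²/5)
T(x) = x² + 4*x
J(w) = 2*w*(1 + w²)*(4 - w*(1 + w²)/5)/5 (J(w) = -2*(-w*(1 + w²)/5)*(4 - w*(1 + w²)/5) = -(-2)*w*(1 + w²)*(4 - w*(1 + w²)/5)/5 = 2*w*(1 + w²)*(4 - w*(1 + w²)/5)/5)
77*J(6*(3 - 3)) = 77*(-2*6*(3 - 3)*(1 + (6*(3 - 3))²)*(-20 + (6*(3 - 3))*(1 + (6*(3 - 3))²))/25) = 77*(-2*6*0*(1 + (6*0)²)*(-20 + (6*0)*(1 + (6*0)²))/25) = 77*(-2/25*0*(1 + 0²)*(-20 + 0*(1 + 0²))) = 77*(-2/25*0*(1 + 0)*(-20 + 0*(1 + 0))) = 77*(-2/25*0*1*(-20 + 0*1)) = 77*(-2/25*0*1*(-20 + 0)) = 77*(-2/25*0*1*(-20)) = 77*0 = 0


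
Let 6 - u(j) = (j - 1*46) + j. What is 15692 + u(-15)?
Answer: 15774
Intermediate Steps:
u(j) = 52 - 2*j (u(j) = 6 - ((j - 1*46) + j) = 6 - ((j - 46) + j) = 6 - ((-46 + j) + j) = 6 - (-46 + 2*j) = 6 + (46 - 2*j) = 52 - 2*j)
15692 + u(-15) = 15692 + (52 - 2*(-15)) = 15692 + (52 + 30) = 15692 + 82 = 15774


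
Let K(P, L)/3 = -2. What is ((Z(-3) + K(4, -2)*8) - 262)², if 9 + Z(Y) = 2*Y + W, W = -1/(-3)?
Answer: 948676/9 ≈ 1.0541e+5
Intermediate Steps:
W = ⅓ (W = -1*(-⅓) = ⅓ ≈ 0.33333)
K(P, L) = -6 (K(P, L) = 3*(-2) = -6)
Z(Y) = -26/3 + 2*Y (Z(Y) = -9 + (2*Y + ⅓) = -9 + (⅓ + 2*Y) = -26/3 + 2*Y)
((Z(-3) + K(4, -2)*8) - 262)² = (((-26/3 + 2*(-3)) - 6*8) - 262)² = (((-26/3 - 6) - 48) - 262)² = ((-44/3 - 48) - 262)² = (-188/3 - 262)² = (-974/3)² = 948676/9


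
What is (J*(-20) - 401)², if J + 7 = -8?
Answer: 10201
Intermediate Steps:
J = -15 (J = -7 - 8 = -15)
(J*(-20) - 401)² = (-15*(-20) - 401)² = (300 - 401)² = (-101)² = 10201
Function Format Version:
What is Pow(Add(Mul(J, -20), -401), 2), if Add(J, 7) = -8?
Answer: 10201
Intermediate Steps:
J = -15 (J = Add(-7, -8) = -15)
Pow(Add(Mul(J, -20), -401), 2) = Pow(Add(Mul(-15, -20), -401), 2) = Pow(Add(300, -401), 2) = Pow(-101, 2) = 10201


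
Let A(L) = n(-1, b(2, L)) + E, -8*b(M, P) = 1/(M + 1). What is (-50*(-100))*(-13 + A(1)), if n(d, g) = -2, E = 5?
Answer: -50000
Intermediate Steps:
b(M, P) = -1/(8*(1 + M)) (b(M, P) = -1/(8*(M + 1)) = -1/(8*(1 + M)))
A(L) = 3 (A(L) = -2 + 5 = 3)
(-50*(-100))*(-13 + A(1)) = (-50*(-100))*(-13 + 3) = 5000*(-10) = -50000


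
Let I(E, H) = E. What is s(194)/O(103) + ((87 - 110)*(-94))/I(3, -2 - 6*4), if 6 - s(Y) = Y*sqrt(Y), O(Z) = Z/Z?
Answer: 2180/3 - 194*sqrt(194) ≈ -1975.4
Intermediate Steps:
O(Z) = 1
s(Y) = 6 - Y**(3/2) (s(Y) = 6 - Y*sqrt(Y) = 6 - Y**(3/2))
s(194)/O(103) + ((87 - 110)*(-94))/I(3, -2 - 6*4) = (6 - 194**(3/2))/1 + ((87 - 110)*(-94))/3 = (6 - 194*sqrt(194))*1 - 23*(-94)*(1/3) = (6 - 194*sqrt(194))*1 + 2162*(1/3) = (6 - 194*sqrt(194)) + 2162/3 = 2180/3 - 194*sqrt(194)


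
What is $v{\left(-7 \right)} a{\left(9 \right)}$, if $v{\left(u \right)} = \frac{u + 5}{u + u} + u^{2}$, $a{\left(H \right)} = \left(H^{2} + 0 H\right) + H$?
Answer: $\frac{30960}{7} \approx 4422.9$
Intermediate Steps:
$a{\left(H \right)} = H + H^{2}$ ($a{\left(H \right)} = \left(H^{2} + 0\right) + H = H^{2} + H = H + H^{2}$)
$v{\left(u \right)} = u^{2} + \frac{5 + u}{2 u}$ ($v{\left(u \right)} = \frac{5 + u}{2 u} + u^{2} = u^{2} + \frac{5 + u}{2 u}$)
$v{\left(-7 \right)} a{\left(9 \right)} = \frac{5 - 7 + 2 \left(-7\right)^{3}}{2 \left(-7\right)} 9 \left(1 + 9\right) = \frac{1}{2} \left(- \frac{1}{7}\right) \left(5 - 7 + 2 \left(-343\right)\right) 9 \cdot 10 = \frac{1}{2} \left(- \frac{1}{7}\right) \left(5 - 7 - 686\right) 90 = \frac{1}{2} \left(- \frac{1}{7}\right) \left(-688\right) 90 = \frac{344}{7} \cdot 90 = \frac{30960}{7}$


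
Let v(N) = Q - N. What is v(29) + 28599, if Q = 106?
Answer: 28676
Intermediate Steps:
v(N) = 106 - N
v(29) + 28599 = (106 - 1*29) + 28599 = (106 - 29) + 28599 = 77 + 28599 = 28676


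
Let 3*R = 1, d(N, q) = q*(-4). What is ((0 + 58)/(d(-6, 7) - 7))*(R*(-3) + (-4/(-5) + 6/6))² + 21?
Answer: 17447/875 ≈ 19.939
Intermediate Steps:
d(N, q) = -4*q
R = ⅓ (R = (⅓)*1 = ⅓ ≈ 0.33333)
((0 + 58)/(d(-6, 7) - 7))*(R*(-3) + (-4/(-5) + 6/6))² + 21 = ((0 + 58)/(-4*7 - 7))*((⅓)*(-3) + (-4/(-5) + 6/6))² + 21 = (58/(-28 - 7))*(-1 + (-4*(-⅕) + 6*(⅙)))² + 21 = (58/(-35))*(-1 + (⅘ + 1))² + 21 = (58*(-1/35))*(-1 + 9/5)² + 21 = -58*(⅘)²/35 + 21 = -58/35*16/25 + 21 = -928/875 + 21 = 17447/875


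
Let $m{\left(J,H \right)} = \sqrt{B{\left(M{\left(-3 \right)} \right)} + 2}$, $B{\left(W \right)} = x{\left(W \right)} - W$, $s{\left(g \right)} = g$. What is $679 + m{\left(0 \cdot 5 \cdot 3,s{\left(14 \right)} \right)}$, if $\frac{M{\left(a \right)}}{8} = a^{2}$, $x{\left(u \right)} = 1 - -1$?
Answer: $679 + 2 i \sqrt{17} \approx 679.0 + 8.2462 i$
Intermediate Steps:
$x{\left(u \right)} = 2$ ($x{\left(u \right)} = 1 + 1 = 2$)
$M{\left(a \right)} = 8 a^{2}$
$B{\left(W \right)} = 2 - W$
$m{\left(J,H \right)} = 2 i \sqrt{17}$ ($m{\left(J,H \right)} = \sqrt{\left(2 - 8 \left(-3\right)^{2}\right) + 2} = \sqrt{\left(2 - 8 \cdot 9\right) + 2} = \sqrt{\left(2 - 72\right) + 2} = \sqrt{-70 + 2} = \sqrt{-68} = 2 i \sqrt{17}$)
$679 + m{\left(0 \cdot 5 \cdot 3,s{\left(14 \right)} \right)} = 679 + 2 i \sqrt{17}$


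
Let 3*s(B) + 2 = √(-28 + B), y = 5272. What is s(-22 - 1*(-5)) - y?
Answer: -15818/3 + I*√5 ≈ -5272.7 + 2.2361*I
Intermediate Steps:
s(B) = -⅔ + √(-28 + B)/3
s(-22 - 1*(-5)) - y = (-⅔ + √(-28 + (-22 - 1*(-5)))/3) - 1*5272 = (-⅔ + √(-28 + (-22 + 5))/3) - 5272 = (-⅔ + √(-28 - 17)/3) - 5272 = (-⅔ + √(-45)/3) - 5272 = (-⅔ + (3*I*√5)/3) - 5272 = (-⅔ + I*√5) - 5272 = -15818/3 + I*√5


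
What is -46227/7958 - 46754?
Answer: -372114559/7958 ≈ -46760.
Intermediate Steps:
-46227/7958 - 46754 = -372114559/7958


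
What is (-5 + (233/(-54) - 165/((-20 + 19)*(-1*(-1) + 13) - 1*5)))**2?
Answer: 418609/1052676 ≈ 0.39766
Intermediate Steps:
(-5 + (233/(-54) - 165/((-20 + 19)*(-1*(-1) + 13) - 1*5)))**2 = (-5 + (233*(-1/54) - 165/(-(1 + 13) - 5)))**2 = (-5 + (-233/54 - 165/(-1*14 - 5)))**2 = (-5 + (-233/54 - 165/(-14 - 5)))**2 = (-5 + (-233/54 - 165/(-19)))**2 = (-5 + (-233/54 - 165*(-1/19)))**2 = (-5 + (-233/54 + 165/19))**2 = (-5 + 4483/1026)**2 = (-647/1026)**2 = 418609/1052676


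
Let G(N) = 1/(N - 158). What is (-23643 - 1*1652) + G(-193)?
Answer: -8878546/351 ≈ -25295.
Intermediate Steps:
G(N) = 1/(-158 + N)
(-23643 - 1*1652) + G(-193) = (-23643 - 1*1652) + 1/(-158 - 193) = (-23643 - 1652) + 1/(-351) = -25295 - 1/351 = -8878546/351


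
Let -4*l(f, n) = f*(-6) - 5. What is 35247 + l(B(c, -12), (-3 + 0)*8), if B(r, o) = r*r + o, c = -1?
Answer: 140927/4 ≈ 35232.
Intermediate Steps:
B(r, o) = o + r**2 (B(r, o) = r**2 + o = o + r**2)
l(f, n) = 5/4 + 3*f/2 (l(f, n) = -(f*(-6) - 5)/4 = -(-6*f - 5)/4 = -(-5 - 6*f)/4 = 5/4 + 3*f/2)
35247 + l(B(c, -12), (-3 + 0)*8) = 35247 + (5/4 + 3*(-12 + (-1)**2)/2) = 35247 + (5/4 + 3*(-12 + 1)/2) = 35247 + (5/4 + (3/2)*(-11)) = 35247 + (5/4 - 33/2) = 35247 - 61/4 = 140927/4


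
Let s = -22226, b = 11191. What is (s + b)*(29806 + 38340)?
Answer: -751991110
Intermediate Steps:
(s + b)*(29806 + 38340) = (-22226 + 11191)*(29806 + 38340) = -11035*68146 = -751991110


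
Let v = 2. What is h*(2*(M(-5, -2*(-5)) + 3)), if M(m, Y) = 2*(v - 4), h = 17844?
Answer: -35688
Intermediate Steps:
M(m, Y) = -4 (M(m, Y) = 2*(2 - 4) = 2*(-2) = -4)
h*(2*(M(-5, -2*(-5)) + 3)) = 17844*(2*(-4 + 3)) = 17844*(2*(-1)) = 17844*(-2) = -35688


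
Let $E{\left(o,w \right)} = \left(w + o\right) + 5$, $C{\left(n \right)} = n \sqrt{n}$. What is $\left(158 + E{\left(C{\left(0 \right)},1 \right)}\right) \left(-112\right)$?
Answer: $-18368$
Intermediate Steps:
$C{\left(n \right)} = n^{\frac{3}{2}}$
$E{\left(o,w \right)} = 5 + o + w$ ($E{\left(o,w \right)} = \left(o + w\right) + 5 = 5 + o + w$)
$\left(158 + E{\left(C{\left(0 \right)},1 \right)}\right) \left(-112\right) = \left(158 + \left(5 + 0^{\frac{3}{2}} + 1\right)\right) \left(-112\right) = \left(158 + \left(5 + 0 + 1\right)\right) \left(-112\right) = \left(158 + 6\right) \left(-112\right) = 164 \left(-112\right) = -18368$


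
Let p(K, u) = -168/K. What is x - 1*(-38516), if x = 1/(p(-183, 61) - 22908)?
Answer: 53819639251/1397332 ≈ 38516.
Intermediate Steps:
x = -61/1397332 (x = 1/(-168/(-183) - 22908) = 1/(-168*(-1/183) - 22908) = 1/(56/61 - 22908) = 1/(-1397332/61) = -61/1397332 ≈ -4.3655e-5)
x - 1*(-38516) = -61/1397332 - 1*(-38516) = -61/1397332 + 38516 = 53819639251/1397332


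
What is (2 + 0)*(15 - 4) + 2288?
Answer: 2310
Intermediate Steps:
(2 + 0)*(15 - 4) + 2288 = 2*11 + 2288 = 22 + 2288 = 2310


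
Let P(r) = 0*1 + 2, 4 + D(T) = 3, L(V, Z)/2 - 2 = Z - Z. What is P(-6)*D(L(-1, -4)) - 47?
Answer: -49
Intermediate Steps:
L(V, Z) = 4 (L(V, Z) = 4 + 2*(Z - Z) = 4 + 2*0 = 4 + 0 = 4)
D(T) = -1 (D(T) = -4 + 3 = -1)
P(r) = 2 (P(r) = 0 + 2 = 2)
P(-6)*D(L(-1, -4)) - 47 = 2*(-1) - 47 = -2 - 47 = -49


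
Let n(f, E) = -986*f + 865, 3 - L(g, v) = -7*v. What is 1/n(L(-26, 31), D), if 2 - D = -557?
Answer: -1/216055 ≈ -4.6284e-6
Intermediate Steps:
L(g, v) = 3 + 7*v (L(g, v) = 3 - (-7)*v = 3 + 7*v)
D = 559 (D = 2 - 1*(-557) = 2 + 557 = 559)
n(f, E) = 865 - 986*f
1/n(L(-26, 31), D) = 1/(865 - 986*(3 + 7*31)) = 1/(865 - 986*(3 + 217)) = 1/(865 - 986*220) = 1/(865 - 216920) = 1/(-216055) = -1/216055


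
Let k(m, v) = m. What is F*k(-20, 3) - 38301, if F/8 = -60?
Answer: -28701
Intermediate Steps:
F = -480 (F = 8*(-60) = -480)
F*k(-20, 3) - 38301 = -480*(-20) - 38301 = 9600 - 38301 = -28701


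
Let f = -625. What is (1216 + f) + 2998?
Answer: 3589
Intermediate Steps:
(1216 + f) + 2998 = (1216 - 625) + 2998 = 591 + 2998 = 3589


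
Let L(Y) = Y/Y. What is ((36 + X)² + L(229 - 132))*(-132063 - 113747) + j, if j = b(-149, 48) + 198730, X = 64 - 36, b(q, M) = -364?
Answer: -1006885204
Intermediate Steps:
X = 28
L(Y) = 1
j = 198366 (j = -364 + 198730 = 198366)
((36 + X)² + L(229 - 132))*(-132063 - 113747) + j = ((36 + 28)² + 1)*(-132063 - 113747) + 198366 = (64² + 1)*(-245810) + 198366 = (4096 + 1)*(-245810) + 198366 = 4097*(-245810) + 198366 = -1007083570 + 198366 = -1006885204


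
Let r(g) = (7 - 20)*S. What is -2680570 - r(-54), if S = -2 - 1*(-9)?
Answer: -2680479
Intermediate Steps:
S = 7 (S = -2 + 9 = 7)
r(g) = -91 (r(g) = (7 - 20)*7 = -13*7 = -91)
-2680570 - r(-54) = -2680570 - 1*(-91) = -2680570 + 91 = -2680479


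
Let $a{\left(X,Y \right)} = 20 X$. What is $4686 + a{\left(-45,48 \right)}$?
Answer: $3786$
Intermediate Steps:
$4686 + a{\left(-45,48 \right)} = 4686 + 20 \left(-45\right) = 4686 - 900 = 3786$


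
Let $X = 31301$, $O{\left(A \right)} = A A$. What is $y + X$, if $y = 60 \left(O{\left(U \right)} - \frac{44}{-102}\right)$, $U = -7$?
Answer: $\frac{582537}{17} \approx 34267.0$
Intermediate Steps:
$O{\left(A \right)} = A^{2}$
$y = \frac{50420}{17}$ ($y = 60 \left(\left(-7\right)^{2} - \frac{44}{-102}\right) = 60 \left(49 - - \frac{22}{51}\right) = 60 \left(49 + \frac{22}{51}\right) = 60 \cdot \frac{2521}{51} = \frac{50420}{17} \approx 2965.9$)
$y + X = \frac{50420}{17} + 31301 = \frac{582537}{17}$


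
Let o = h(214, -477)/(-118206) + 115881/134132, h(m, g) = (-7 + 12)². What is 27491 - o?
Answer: 217930903219543/7927603596 ≈ 27490.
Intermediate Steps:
h(m, g) = 25 (h(m, g) = 5² = 25)
o = 6847238093/7927603596 (o = 25/(-118206) + 115881/134132 = 25*(-1/118206) + 115881*(1/134132) = -25/118206 + 115881/134132 = 6847238093/7927603596 ≈ 0.86372)
27491 - o = 27491 - 1*6847238093/7927603596 = 27491 - 6847238093/7927603596 = 217930903219543/7927603596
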